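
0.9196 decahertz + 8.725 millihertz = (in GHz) 9.205e-09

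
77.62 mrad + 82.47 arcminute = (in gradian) 6.469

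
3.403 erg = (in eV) 2.124e+12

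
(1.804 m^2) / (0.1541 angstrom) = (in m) 1.171e+11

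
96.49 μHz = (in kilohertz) 9.649e-08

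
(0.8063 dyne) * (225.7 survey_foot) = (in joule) 0.0005547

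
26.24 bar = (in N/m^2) 2.624e+06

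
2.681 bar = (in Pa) 2.681e+05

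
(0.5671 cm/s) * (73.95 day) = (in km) 36.23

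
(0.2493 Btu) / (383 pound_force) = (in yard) 0.1688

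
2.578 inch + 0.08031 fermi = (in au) 4.377e-13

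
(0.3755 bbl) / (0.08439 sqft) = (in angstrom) 7.615e+10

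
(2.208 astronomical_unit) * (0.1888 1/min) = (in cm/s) 1.039e+11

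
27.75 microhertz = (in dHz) 0.0002775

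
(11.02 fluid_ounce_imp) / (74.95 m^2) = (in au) 2.793e-17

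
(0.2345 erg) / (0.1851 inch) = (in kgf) 5.086e-07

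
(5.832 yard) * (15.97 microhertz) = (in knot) 0.0001655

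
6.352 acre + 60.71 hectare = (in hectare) 63.28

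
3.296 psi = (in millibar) 227.3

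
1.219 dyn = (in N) 1.219e-05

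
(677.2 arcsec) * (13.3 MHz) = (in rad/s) 4.367e+04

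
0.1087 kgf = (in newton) 1.066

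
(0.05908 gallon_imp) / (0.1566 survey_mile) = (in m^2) 1.066e-06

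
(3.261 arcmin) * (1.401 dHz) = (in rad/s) 0.0001329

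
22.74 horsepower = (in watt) 1.696e+04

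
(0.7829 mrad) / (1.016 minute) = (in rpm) 0.0001226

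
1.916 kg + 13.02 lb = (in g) 7822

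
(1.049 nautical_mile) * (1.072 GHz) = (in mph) 4.659e+12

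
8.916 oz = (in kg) 0.2528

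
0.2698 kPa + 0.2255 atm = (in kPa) 23.12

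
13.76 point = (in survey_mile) 3.016e-06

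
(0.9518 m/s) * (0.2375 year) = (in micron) 7.129e+12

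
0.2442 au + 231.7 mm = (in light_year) 3.861e-06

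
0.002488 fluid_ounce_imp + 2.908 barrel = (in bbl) 2.908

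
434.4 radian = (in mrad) 4.344e+05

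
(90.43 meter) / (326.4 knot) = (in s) 0.5385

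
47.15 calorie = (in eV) 1.231e+21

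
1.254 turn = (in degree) 451.4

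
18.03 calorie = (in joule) 75.44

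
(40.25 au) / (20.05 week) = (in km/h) 1.788e+06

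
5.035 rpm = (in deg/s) 30.21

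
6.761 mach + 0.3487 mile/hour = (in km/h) 8288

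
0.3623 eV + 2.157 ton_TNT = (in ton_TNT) 2.157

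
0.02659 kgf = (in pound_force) 0.05862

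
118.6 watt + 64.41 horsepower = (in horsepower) 64.57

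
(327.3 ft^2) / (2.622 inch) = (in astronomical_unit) 3.052e-09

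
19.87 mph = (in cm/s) 888.3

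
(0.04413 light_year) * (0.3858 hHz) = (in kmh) 5.799e+16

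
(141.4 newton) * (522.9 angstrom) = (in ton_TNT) 1.767e-15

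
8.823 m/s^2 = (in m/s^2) 8.823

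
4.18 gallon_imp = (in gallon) 5.02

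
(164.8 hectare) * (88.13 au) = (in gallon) 5.74e+21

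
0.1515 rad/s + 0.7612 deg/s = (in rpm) 1.574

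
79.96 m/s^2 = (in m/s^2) 79.96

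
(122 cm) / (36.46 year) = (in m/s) 1.061e-09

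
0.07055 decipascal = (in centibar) 7.055e-06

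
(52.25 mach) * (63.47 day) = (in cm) 9.756e+12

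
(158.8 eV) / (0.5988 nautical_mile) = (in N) 2.294e-20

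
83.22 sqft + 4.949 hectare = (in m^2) 4.95e+04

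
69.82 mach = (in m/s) 2.377e+04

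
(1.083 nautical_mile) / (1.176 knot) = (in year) 0.0001051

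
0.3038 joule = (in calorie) 0.07261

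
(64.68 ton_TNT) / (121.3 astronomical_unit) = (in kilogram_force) 0.001521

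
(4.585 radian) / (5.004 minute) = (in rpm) 0.1458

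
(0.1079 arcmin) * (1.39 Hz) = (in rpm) 0.0004166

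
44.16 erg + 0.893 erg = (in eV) 2.812e+13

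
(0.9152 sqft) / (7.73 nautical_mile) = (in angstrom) 5.939e+04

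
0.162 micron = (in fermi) 1.62e+08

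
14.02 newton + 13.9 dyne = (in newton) 14.02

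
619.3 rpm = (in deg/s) 3716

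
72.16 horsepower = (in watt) 5.381e+04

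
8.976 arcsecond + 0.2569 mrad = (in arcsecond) 61.97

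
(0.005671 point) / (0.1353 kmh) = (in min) 8.872e-07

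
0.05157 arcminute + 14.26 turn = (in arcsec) 1.848e+07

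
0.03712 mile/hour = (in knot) 0.03226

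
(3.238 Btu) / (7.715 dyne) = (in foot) 1.453e+08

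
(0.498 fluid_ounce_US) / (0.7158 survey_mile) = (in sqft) 1.376e-07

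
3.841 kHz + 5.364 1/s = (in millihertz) 3.846e+06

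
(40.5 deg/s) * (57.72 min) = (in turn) 389.6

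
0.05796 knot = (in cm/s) 2.982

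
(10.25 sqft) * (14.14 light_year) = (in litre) 1.274e+20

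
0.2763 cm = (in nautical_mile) 1.492e-06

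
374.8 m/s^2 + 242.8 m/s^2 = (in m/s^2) 617.6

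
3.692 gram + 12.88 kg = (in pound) 28.4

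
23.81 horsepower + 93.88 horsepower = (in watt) 8.776e+04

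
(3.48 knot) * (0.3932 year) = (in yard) 2.428e+07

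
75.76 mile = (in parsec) 3.951e-12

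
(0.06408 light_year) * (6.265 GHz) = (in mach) 1.115e+22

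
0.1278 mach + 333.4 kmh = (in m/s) 136.1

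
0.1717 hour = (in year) 1.96e-05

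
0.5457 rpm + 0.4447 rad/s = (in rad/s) 0.5018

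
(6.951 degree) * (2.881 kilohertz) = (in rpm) 3338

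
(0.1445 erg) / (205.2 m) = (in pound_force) 1.583e-11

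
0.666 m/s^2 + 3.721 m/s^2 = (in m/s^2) 4.387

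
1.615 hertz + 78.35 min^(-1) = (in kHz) 0.002921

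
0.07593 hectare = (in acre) 0.1876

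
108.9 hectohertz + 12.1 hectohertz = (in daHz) 1210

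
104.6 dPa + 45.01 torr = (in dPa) 6.011e+04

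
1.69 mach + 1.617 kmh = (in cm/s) 5.759e+04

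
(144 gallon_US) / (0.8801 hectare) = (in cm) 0.006194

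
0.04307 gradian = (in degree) 0.03876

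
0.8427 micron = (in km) 8.427e-10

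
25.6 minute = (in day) 0.01778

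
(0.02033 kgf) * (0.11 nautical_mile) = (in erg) 4.062e+08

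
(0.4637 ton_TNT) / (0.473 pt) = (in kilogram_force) 1.186e+12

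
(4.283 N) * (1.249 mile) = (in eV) 5.373e+22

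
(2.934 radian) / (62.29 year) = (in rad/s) 1.494e-09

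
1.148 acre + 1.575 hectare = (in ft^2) 2.195e+05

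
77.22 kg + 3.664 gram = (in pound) 170.2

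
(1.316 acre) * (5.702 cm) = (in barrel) 1910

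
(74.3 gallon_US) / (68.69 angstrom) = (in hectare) 4095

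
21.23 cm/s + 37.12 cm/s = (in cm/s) 58.35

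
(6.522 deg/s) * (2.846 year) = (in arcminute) 3.512e+10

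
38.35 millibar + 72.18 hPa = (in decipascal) 1.105e+05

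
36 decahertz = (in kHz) 0.36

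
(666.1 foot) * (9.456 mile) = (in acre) 763.5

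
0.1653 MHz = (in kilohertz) 165.3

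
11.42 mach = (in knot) 7559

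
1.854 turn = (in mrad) 1.165e+04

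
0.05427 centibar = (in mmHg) 0.4071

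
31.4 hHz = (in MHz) 0.00314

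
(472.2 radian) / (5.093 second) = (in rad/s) 92.72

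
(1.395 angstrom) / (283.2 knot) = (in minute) 1.596e-14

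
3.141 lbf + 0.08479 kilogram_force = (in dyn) 1.48e+06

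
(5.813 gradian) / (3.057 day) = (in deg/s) 1.981e-05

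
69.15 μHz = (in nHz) 6.915e+04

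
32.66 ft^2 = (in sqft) 32.66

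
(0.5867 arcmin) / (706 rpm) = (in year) 7.32e-14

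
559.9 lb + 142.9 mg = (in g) 2.54e+05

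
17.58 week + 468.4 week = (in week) 486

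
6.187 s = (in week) 1.023e-05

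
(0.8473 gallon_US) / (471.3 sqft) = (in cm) 0.007325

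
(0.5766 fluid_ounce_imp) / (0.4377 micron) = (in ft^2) 402.9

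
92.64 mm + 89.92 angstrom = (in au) 6.193e-13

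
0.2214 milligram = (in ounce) 7.81e-06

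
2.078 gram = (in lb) 0.004581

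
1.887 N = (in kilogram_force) 0.1924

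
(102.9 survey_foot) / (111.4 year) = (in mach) 2.622e-11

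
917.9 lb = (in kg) 416.4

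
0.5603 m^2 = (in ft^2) 6.031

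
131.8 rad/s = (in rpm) 1259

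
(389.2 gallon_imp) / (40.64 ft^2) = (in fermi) 4.686e+14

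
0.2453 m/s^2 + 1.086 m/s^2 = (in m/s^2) 1.331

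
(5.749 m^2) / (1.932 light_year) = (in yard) 3.44e-16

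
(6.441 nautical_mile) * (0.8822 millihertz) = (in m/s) 10.52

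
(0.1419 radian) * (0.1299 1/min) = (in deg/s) 0.0176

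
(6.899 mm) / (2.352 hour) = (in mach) 2.393e-09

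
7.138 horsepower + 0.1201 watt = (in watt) 5323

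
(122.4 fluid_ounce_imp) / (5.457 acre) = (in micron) 0.1575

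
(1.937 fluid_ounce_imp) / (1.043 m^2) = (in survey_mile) 3.279e-08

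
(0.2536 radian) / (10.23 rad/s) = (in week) 4.099e-08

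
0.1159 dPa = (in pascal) 0.01159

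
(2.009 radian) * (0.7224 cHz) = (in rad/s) 0.01451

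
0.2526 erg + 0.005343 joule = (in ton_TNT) 1.277e-12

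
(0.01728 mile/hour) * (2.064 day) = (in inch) 5.424e+04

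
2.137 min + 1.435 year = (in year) 1.435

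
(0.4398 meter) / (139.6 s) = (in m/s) 0.00315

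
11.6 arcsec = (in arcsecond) 11.6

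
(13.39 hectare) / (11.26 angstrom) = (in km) 1.189e+11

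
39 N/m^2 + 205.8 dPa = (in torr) 0.4469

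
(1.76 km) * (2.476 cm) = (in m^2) 43.58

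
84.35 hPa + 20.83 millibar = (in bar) 0.1052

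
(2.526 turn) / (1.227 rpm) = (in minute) 2.059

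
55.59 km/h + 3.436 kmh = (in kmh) 59.03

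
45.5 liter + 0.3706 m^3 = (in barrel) 2.617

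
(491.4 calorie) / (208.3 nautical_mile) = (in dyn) 533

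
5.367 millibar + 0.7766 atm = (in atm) 0.7819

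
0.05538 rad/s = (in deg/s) 3.173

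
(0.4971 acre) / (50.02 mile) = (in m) 0.02499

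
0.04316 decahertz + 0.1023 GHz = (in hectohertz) 1.023e+06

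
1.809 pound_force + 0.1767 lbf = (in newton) 8.833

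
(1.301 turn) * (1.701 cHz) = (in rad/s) 0.139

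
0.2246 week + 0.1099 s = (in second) 1.358e+05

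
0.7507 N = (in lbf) 0.1688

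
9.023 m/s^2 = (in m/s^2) 9.023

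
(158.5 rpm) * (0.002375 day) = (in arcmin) 1.171e+07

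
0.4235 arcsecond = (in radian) 2.053e-06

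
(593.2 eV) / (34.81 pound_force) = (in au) 4.103e-30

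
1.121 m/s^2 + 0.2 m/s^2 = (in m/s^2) 1.321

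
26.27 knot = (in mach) 0.03969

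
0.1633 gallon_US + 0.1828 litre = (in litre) 0.801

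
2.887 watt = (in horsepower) 0.003872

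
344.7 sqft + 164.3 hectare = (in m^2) 1.643e+06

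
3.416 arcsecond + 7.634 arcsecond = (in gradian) 0.00341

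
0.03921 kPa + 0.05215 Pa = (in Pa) 39.26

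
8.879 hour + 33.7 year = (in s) 1.063e+09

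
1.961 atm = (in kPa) 198.7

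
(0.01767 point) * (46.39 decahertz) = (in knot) 0.005621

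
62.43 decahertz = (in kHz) 0.6243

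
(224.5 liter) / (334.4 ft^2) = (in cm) 0.7226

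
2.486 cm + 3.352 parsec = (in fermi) 1.034e+32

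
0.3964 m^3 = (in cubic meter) 0.3964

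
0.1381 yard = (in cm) 12.63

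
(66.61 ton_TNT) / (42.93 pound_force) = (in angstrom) 1.459e+19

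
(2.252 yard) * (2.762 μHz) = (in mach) 1.67e-08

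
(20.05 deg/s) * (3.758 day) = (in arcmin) 3.906e+08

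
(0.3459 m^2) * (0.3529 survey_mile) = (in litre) 1.964e+05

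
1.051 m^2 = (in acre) 0.0002597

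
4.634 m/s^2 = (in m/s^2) 4.634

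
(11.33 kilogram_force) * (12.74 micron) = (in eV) 8.835e+15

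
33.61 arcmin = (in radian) 0.009777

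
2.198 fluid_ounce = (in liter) 0.065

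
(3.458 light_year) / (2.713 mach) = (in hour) 9.837e+09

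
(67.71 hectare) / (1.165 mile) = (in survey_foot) 1185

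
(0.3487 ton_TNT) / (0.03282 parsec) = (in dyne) 0.1441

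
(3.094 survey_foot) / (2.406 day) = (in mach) 1.332e-08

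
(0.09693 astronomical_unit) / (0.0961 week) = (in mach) 732.7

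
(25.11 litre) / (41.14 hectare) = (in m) 6.104e-08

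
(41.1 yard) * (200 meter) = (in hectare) 0.7516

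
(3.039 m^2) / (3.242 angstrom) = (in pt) 2.657e+13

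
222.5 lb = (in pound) 222.5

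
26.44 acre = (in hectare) 10.7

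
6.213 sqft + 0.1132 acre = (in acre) 0.1133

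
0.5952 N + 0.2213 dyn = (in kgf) 0.06069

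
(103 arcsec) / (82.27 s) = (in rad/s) 6.07e-06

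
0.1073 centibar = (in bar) 0.001073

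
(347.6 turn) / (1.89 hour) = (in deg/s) 18.39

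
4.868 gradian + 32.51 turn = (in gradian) 1.301e+04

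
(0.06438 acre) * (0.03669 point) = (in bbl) 0.02121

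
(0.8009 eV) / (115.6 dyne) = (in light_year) 1.173e-32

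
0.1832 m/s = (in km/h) 0.6595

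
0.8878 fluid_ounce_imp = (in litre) 0.02523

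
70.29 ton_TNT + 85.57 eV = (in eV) 1.836e+30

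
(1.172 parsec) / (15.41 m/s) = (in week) 3.88e+09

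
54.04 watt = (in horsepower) 0.07247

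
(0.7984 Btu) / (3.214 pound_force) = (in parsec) 1.909e-15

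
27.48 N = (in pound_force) 6.178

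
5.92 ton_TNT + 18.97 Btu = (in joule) 2.477e+10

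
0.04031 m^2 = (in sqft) 0.4339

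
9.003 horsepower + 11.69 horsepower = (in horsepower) 20.69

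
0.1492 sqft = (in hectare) 1.386e-06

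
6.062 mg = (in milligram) 6.062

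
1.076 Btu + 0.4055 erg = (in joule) 1135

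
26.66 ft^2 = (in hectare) 0.0002477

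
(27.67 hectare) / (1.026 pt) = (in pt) 2.167e+12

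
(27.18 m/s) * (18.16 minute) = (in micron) 2.962e+10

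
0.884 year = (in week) 46.09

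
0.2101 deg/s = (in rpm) 0.03502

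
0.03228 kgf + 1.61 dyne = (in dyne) 3.166e+04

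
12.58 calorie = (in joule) 52.63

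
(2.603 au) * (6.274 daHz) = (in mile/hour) 5.465e+13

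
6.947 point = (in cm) 0.2451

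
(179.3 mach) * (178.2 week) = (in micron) 6.58e+18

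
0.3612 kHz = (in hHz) 3.612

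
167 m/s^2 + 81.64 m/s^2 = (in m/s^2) 248.6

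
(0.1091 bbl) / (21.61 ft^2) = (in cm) 0.864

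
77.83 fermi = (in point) 2.206e-10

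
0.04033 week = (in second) 2.439e+04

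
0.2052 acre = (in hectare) 0.08304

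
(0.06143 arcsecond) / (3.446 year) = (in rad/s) 2.741e-15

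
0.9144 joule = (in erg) 9.144e+06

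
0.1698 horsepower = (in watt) 126.6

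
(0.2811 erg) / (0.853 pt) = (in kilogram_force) 9.526e-06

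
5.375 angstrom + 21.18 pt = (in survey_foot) 0.02451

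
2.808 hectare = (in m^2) 2.808e+04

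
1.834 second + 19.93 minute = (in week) 0.00198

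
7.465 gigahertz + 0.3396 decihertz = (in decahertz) 7.465e+08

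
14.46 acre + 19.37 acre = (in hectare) 13.69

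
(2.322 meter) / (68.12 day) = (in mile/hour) 8.825e-07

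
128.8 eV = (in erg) 2.064e-10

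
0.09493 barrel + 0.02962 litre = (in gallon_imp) 3.326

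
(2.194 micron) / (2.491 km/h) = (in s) 3.171e-06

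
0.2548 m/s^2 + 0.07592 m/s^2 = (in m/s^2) 0.3307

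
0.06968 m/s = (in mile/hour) 0.1559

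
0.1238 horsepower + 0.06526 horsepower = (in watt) 141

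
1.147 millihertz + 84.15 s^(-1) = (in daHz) 8.415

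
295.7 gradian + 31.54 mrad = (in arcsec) 9.646e+05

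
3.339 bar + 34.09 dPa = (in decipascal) 3.339e+06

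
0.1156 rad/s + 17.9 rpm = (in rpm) 19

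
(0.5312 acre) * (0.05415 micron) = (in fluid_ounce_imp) 4.097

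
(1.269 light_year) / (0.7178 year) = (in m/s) 5.304e+08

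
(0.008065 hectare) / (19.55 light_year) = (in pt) 1.236e-12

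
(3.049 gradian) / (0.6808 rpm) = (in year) 2.13e-08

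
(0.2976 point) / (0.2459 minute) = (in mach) 2.09e-08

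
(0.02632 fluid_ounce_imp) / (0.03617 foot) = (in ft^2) 0.0007301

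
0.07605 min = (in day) 5.281e-05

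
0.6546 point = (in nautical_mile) 1.247e-07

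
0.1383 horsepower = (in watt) 103.1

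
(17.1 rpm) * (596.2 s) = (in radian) 1068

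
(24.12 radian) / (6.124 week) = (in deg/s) 0.0003731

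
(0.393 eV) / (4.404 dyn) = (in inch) 5.629e-14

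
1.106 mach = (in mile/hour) 842.4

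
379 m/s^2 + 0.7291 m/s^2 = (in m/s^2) 379.7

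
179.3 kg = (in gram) 1.793e+05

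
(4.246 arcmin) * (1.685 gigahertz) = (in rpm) 1.987e+07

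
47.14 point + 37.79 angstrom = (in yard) 0.01819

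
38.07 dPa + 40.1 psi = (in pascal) 2.765e+05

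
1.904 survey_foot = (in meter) 0.5803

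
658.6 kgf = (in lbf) 1452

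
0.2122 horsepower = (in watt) 158.2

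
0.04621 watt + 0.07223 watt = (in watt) 0.1184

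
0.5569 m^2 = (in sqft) 5.994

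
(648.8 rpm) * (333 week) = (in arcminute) 4.704e+13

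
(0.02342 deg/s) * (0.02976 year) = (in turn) 61.06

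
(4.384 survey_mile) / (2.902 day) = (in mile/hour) 0.06295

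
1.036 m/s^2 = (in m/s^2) 1.036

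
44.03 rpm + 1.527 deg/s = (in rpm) 44.28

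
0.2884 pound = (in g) 130.8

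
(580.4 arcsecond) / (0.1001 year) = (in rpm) 8.512e-09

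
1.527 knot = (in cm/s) 78.56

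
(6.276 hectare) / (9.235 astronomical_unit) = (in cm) 4.543e-06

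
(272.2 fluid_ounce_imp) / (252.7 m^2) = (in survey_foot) 0.0001004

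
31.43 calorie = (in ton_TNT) 3.143e-08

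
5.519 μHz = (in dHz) 5.519e-05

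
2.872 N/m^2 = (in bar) 2.872e-05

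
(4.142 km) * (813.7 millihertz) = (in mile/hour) 7539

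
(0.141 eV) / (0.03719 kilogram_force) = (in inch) 2.439e-18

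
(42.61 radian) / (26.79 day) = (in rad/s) 1.841e-05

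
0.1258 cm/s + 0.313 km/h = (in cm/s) 8.82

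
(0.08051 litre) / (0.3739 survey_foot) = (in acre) 1.746e-07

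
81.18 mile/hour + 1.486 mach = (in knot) 1054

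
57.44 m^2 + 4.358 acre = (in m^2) 1.769e+04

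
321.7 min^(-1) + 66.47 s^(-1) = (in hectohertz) 0.7183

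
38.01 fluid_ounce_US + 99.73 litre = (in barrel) 0.6344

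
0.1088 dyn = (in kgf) 1.109e-07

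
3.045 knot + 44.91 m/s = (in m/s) 46.48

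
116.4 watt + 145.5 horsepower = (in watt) 1.086e+05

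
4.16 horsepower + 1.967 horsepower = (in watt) 4569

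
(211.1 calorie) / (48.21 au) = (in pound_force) 2.753e-11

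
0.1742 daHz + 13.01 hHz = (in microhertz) 1.303e+09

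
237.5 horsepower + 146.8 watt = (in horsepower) 237.7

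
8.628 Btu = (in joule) 9103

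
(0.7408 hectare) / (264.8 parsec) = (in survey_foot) 2.975e-15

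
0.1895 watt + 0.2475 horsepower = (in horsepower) 0.2478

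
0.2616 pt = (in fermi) 9.229e+10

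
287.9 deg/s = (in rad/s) 5.025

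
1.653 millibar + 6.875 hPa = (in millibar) 8.528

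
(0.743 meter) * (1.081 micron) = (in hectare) 8.032e-11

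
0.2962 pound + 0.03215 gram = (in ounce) 4.74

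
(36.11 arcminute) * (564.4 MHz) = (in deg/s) 3.397e+08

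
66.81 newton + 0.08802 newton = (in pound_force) 15.04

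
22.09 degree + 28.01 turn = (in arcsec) 3.638e+07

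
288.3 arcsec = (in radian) 0.001398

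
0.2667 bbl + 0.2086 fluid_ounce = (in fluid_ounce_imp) 1493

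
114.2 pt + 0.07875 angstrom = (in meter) 0.04029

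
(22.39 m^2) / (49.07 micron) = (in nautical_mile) 246.4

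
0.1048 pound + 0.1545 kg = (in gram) 202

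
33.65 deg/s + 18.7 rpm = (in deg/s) 145.8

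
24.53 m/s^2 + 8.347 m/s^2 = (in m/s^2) 32.88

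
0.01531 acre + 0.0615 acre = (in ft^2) 3346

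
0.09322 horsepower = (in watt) 69.51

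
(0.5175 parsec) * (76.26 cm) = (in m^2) 1.218e+16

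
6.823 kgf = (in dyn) 6.691e+06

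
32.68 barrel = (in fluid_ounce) 1.757e+05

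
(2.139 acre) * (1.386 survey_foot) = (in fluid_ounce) 1.237e+08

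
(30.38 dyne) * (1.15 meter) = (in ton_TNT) 8.35e-14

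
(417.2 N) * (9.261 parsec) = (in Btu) 1.13e+17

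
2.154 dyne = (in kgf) 2.196e-06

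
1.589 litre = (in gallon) 0.4198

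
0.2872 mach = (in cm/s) 9779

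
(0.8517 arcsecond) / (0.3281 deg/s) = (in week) 1.192e-09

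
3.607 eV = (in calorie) 1.381e-19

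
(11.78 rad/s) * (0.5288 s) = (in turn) 0.9914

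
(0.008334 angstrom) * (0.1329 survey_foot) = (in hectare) 3.376e-18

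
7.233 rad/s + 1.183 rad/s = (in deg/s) 482.2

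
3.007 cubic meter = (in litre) 3007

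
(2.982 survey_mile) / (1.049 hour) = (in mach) 0.003732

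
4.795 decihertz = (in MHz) 4.795e-07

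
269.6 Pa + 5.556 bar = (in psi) 80.62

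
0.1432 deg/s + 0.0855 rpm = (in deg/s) 0.6562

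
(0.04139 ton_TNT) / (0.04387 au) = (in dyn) 2639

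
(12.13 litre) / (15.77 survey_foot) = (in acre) 6.236e-07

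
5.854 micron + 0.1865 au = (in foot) 9.154e+10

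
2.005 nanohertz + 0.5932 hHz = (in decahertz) 5.932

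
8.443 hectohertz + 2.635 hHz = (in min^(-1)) 6.647e+04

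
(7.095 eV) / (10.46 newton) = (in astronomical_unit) 7.264e-31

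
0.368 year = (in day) 134.3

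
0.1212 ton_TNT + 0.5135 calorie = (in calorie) 1.212e+08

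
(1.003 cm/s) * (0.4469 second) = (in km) 4.482e-06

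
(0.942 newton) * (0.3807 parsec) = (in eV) 6.907e+34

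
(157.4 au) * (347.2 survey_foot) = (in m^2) 2.492e+15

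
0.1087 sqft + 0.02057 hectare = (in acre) 0.05083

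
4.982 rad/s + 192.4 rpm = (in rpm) 240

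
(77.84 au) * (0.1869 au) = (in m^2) 3.256e+23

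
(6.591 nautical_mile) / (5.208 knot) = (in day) 0.05273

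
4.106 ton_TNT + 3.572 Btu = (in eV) 1.072e+29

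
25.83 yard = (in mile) 0.01468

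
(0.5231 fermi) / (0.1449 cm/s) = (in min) 6.017e-15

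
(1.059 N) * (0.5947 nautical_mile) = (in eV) 7.28e+21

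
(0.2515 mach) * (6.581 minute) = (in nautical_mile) 18.26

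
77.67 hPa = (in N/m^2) 7767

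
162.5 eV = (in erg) 2.604e-10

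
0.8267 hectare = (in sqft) 8.899e+04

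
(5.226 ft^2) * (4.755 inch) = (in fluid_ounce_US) 1983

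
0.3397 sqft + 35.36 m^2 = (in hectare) 0.003539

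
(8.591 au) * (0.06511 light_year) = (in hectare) 7.917e+22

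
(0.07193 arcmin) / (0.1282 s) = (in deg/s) 0.009351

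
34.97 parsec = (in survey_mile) 6.705e+14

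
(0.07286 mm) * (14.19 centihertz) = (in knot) 2.01e-05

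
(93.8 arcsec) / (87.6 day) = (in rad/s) 6.008e-11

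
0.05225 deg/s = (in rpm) 0.008708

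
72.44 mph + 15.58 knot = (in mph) 90.37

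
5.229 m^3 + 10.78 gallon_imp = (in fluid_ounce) 1.785e+05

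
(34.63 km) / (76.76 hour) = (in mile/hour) 0.2803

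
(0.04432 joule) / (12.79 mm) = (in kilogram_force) 0.3534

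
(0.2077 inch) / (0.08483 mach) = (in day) 2.114e-09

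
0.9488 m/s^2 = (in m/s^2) 0.9488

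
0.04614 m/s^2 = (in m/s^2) 0.04614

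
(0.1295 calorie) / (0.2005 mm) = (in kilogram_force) 275.6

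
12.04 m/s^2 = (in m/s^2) 12.04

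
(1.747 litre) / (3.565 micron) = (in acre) 0.1211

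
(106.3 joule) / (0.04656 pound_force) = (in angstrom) 5.133e+12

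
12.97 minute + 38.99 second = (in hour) 0.227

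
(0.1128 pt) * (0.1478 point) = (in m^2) 2.075e-09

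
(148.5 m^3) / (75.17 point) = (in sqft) 6.028e+04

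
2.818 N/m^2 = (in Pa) 2.818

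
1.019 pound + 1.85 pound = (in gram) 1301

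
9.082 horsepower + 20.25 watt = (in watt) 6793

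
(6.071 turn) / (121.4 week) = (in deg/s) 2.977e-05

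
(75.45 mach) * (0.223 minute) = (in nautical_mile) 185.6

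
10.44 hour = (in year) 0.001192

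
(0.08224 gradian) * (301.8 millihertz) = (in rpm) 0.003723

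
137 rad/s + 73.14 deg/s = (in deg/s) 7923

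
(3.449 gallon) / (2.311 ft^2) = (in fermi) 6.081e+13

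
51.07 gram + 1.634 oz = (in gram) 97.39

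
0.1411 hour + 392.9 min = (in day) 0.2787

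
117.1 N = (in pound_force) 26.33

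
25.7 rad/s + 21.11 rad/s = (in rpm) 447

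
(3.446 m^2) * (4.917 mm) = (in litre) 16.94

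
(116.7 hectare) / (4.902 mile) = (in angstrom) 1.479e+12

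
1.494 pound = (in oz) 23.9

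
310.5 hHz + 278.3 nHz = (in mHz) 3.105e+07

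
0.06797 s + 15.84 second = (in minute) 0.2651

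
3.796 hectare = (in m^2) 3.796e+04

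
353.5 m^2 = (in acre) 0.08735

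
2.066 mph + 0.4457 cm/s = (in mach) 0.002726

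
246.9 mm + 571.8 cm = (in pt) 1.691e+04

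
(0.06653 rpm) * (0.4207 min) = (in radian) 0.1759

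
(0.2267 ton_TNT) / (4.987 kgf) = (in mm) 1.939e+10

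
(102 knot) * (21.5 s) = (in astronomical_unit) 7.541e-09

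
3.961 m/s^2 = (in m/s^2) 3.961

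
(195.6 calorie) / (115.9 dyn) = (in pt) 2.002e+09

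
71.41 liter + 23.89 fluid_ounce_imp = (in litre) 72.09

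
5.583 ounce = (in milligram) 1.583e+05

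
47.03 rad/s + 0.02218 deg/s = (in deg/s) 2695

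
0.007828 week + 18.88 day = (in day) 18.93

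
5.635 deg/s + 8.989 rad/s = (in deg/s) 520.7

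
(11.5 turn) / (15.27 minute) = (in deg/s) 4.519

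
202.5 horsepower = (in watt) 1.51e+05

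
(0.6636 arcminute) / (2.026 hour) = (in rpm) 2.527e-07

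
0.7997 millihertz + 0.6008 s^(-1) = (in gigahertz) 6.016e-10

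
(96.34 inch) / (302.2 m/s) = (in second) 0.008097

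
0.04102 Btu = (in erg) 4.328e+08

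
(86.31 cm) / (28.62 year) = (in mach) 2.808e-12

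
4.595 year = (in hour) 4.025e+04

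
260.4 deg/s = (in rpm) 43.4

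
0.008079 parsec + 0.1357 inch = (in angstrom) 2.493e+24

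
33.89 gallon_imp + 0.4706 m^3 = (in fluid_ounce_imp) 2.199e+04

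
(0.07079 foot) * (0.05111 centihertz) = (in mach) 3.239e-08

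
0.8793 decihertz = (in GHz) 8.793e-11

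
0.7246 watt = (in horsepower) 0.0009717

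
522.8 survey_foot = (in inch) 6274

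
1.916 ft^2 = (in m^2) 0.178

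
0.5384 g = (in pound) 0.001187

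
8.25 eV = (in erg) 1.322e-11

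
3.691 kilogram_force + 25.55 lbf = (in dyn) 1.498e+07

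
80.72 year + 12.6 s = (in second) 2.546e+09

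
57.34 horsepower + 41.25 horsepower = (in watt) 7.352e+04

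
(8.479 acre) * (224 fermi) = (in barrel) 4.834e-08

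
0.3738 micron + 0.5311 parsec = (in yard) 1.792e+16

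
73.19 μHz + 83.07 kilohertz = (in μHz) 8.307e+10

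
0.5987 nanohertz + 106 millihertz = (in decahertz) 0.0106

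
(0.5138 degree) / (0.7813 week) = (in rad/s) 1.898e-08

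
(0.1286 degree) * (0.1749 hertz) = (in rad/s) 0.0003926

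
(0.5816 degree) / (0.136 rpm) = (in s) 0.7127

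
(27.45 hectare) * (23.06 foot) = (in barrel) 1.214e+07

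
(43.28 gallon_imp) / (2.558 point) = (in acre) 0.05388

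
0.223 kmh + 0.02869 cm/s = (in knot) 0.121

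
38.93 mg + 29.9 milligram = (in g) 0.06883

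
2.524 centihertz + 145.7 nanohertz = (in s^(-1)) 0.02524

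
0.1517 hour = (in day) 0.006321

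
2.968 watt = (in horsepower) 0.00398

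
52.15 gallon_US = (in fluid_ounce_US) 6675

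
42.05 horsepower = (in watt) 3.136e+04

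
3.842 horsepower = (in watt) 2865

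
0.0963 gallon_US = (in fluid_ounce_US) 12.33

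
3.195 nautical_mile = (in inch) 2.33e+05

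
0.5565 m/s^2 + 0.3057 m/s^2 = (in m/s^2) 0.8622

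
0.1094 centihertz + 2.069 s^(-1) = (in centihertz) 207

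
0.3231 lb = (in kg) 0.1466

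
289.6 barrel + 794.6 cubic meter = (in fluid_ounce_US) 2.843e+07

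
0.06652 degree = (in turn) 0.0001848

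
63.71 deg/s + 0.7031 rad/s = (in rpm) 17.33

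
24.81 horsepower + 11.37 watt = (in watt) 1.851e+04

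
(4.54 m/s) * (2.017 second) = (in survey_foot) 30.04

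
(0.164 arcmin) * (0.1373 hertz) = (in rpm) 6.255e-05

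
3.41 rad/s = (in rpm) 32.56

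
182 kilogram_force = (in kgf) 182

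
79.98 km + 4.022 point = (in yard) 8.747e+04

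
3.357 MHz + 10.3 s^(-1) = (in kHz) 3357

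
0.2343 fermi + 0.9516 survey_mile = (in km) 1.531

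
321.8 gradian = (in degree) 289.6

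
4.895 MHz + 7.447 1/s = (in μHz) 4.895e+12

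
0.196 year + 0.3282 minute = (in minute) 1.03e+05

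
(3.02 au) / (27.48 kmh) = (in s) 5.919e+10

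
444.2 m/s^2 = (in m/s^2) 444.2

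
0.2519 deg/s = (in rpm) 0.04198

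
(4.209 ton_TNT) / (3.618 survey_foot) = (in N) 1.597e+10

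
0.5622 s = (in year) 1.783e-08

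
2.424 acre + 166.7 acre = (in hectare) 68.44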